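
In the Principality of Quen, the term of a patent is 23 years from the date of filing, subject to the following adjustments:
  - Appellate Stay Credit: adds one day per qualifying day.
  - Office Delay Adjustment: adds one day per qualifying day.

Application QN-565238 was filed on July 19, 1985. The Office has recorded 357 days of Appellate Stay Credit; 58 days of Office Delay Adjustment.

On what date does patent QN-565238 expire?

Base term: filing date + 23 years → 19 July 2008.
Appellate Stay Credit: +357 days → 11 July 2009.
Office Delay Adjustment: +58 days → 7 September 2009.

2009-09-07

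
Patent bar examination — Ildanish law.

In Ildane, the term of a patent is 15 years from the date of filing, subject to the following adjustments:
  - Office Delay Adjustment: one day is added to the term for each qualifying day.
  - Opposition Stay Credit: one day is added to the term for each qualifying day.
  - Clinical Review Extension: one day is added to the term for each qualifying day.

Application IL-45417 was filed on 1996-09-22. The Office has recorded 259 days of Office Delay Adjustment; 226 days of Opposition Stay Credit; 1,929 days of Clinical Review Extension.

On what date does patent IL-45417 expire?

Base term: filing date + 15 years → 22 September 2011.
Office Delay Adjustment: +259 days → 7 June 2012.
Opposition Stay Credit: +226 days → 19 January 2013.
Clinical Review Extension: +1929 days → 2 May 2018.

May 2, 2018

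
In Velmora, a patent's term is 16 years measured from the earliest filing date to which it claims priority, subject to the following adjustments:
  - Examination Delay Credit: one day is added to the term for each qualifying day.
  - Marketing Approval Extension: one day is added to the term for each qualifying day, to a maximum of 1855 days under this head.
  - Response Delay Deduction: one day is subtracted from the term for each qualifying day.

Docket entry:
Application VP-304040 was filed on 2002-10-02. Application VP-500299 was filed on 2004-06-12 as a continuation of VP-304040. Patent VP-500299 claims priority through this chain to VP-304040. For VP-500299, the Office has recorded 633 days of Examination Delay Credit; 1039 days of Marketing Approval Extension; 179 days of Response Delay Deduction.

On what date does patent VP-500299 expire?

2022-11-03

Earliest priority filing: 2 October 2002.
Base term: 2 October 2002 + 16 years → 2 October 2018.
Examination Delay Credit: +633 days → 26 June 2020.
Marketing Approval Extension: 1039 days (within the 1855-day cap) → +1039 days → 1 May 2023.
Response Delay Deduction: −179 days → 3 November 2022.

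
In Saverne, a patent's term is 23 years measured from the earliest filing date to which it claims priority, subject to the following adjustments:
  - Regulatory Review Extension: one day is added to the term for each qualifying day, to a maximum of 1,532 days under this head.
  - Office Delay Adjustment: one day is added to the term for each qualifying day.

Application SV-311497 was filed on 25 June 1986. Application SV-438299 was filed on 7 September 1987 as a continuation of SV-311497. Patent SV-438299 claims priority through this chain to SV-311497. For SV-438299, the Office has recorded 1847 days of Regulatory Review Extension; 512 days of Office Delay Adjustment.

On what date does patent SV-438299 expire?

Earliest priority filing: 25 June 1986.
Base term: 25 June 1986 + 23 years → 25 June 2009.
Regulatory Review Extension: 1847 days claimed exceeds the 1532-day cap, so +1532 days → 4 September 2013.
Office Delay Adjustment: +512 days → 29 January 2015.

2015-01-29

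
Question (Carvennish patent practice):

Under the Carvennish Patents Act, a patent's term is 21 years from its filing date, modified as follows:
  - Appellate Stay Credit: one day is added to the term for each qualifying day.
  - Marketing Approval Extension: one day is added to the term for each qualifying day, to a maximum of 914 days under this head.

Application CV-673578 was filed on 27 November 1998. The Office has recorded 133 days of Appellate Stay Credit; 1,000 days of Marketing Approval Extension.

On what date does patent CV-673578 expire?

2022-10-09

Base term: filing date + 21 years → 27 November 2019.
Appellate Stay Credit: +133 days → 8 April 2020.
Marketing Approval Extension: 1000 days claimed exceeds the 914-day cap, so +914 days → 9 October 2022.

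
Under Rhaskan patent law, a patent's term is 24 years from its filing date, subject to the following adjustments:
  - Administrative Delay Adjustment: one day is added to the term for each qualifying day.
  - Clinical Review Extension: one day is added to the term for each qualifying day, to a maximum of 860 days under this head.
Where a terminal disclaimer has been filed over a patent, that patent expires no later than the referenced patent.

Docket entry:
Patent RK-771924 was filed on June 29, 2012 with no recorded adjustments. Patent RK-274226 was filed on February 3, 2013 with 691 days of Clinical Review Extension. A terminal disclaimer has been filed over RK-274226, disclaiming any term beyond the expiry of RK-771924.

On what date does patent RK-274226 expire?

June 29, 2036

Natural term of RK-274226:
  Base: filing + 24 years → 3 February 2037.
  Clinical Review Extension: 691 days (within the 860-day cap) → +691 days → 26 December 2038.
Expiry of referenced patent RK-771924:
  Base: filing + 24 years → 29 June 2036.
Terminal disclaimer: RK-274226 expires on the earlier of 26 December 2038 and 29 June 2036.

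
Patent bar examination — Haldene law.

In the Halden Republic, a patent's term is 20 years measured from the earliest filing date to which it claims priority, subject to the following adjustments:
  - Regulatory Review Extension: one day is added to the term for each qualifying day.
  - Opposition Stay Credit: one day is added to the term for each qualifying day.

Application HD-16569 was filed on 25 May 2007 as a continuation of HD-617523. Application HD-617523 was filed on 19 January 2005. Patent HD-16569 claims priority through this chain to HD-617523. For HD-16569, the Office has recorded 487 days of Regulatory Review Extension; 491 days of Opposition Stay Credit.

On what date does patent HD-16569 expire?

September 24, 2027

Earliest priority filing: 19 January 2005.
Base term: 19 January 2005 + 20 years → 19 January 2025.
Regulatory Review Extension: +487 days → 21 May 2026.
Opposition Stay Credit: +491 days → 24 September 2027.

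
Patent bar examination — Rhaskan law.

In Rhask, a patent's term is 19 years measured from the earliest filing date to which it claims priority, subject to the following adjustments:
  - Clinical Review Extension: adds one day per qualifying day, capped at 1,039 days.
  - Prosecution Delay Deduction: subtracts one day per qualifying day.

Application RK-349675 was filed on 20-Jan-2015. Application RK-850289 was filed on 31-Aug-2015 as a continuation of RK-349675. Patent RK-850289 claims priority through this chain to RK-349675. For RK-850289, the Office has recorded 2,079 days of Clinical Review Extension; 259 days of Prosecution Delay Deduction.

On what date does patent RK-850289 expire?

2036-03-10

Earliest priority filing: 20 January 2015.
Base term: 20 January 2015 + 19 years → 20 January 2034.
Clinical Review Extension: 2079 days claimed exceeds the 1039-day cap, so +1039 days → 24 November 2036.
Prosecution Delay Deduction: −259 days → 10 March 2036.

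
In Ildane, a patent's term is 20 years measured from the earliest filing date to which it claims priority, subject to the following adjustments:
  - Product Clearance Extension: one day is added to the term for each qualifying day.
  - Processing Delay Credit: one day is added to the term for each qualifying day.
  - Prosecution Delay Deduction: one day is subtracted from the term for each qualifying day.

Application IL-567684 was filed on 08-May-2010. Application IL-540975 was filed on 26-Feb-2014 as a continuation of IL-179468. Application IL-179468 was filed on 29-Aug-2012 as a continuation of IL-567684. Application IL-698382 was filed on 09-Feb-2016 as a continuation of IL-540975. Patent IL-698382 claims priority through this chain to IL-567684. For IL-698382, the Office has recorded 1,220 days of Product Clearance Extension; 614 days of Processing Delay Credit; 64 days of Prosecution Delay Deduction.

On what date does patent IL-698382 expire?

March 13, 2035

Earliest priority filing: 8 May 2010.
Base term: 8 May 2010 + 20 years → 8 May 2030.
Product Clearance Extension: +1220 days → 9 September 2033.
Processing Delay Credit: +614 days → 16 May 2035.
Prosecution Delay Deduction: −64 days → 13 March 2035.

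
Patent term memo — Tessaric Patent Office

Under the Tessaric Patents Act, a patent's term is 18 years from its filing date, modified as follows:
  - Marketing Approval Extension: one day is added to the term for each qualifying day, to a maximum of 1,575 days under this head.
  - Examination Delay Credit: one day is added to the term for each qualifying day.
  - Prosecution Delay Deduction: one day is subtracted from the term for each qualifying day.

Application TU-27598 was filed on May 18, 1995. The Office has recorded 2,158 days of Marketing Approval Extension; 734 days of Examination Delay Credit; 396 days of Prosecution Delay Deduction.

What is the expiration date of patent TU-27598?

2018-08-13

Base term: filing date + 18 years → 18 May 2013.
Marketing Approval Extension: 2158 days claimed exceeds the 1575-day cap, so +1575 days → 9 September 2017.
Examination Delay Credit: +734 days → 13 September 2019.
Prosecution Delay Deduction: −396 days → 13 August 2018.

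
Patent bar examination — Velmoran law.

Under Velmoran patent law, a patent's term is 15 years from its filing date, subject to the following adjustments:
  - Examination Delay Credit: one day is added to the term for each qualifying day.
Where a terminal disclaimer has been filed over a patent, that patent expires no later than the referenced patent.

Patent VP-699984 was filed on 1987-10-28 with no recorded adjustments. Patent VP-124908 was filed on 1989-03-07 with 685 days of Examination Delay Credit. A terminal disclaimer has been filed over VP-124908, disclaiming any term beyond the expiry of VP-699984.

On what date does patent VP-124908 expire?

2002-10-28

Natural term of VP-124908:
  Base: filing + 15 years → 7 March 2004.
  Examination Delay Credit: +685 days → 21 January 2006.
Expiry of referenced patent VP-699984:
  Base: filing + 15 years → 28 October 2002.
Terminal disclaimer: VP-124908 expires on the earlier of 21 January 2006 and 28 October 2002.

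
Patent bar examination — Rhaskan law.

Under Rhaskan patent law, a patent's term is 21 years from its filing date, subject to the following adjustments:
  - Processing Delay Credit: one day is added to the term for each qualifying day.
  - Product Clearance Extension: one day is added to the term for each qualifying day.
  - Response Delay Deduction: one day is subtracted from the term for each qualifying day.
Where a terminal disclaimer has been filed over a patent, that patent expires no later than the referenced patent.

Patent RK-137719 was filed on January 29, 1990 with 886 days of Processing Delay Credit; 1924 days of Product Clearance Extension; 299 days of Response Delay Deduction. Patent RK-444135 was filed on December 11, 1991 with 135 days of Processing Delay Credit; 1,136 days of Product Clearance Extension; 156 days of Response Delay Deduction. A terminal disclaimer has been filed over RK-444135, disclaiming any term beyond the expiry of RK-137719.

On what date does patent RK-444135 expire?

December 31, 2015

Natural term of RK-444135:
  Base: filing + 21 years → 11 December 2012.
  Processing Delay Credit: +135 days → 25 April 2013.
  Product Clearance Extension: +1136 days → 4 June 2016.
  Response Delay Deduction: −156 days → 31 December 2015.
Expiry of referenced patent RK-137719:
  Base: filing + 21 years → 29 January 2011.
  Processing Delay Credit: +886 days → 3 July 2013.
  Product Clearance Extension: +1924 days → 9 October 2018.
  Response Delay Deduction: −299 days → 14 December 2017.
Terminal disclaimer: RK-444135 expires on the earlier of 31 December 2015 and 14 December 2017.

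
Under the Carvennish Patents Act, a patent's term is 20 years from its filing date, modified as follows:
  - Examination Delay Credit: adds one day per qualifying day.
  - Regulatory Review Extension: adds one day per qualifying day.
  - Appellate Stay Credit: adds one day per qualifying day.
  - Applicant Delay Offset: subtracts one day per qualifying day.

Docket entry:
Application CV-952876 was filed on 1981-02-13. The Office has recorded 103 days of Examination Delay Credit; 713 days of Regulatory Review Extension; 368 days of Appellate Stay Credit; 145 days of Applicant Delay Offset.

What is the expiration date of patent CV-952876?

December 19, 2003

Base term: filing date + 20 years → 13 February 2001.
Examination Delay Credit: +103 days → 27 May 2001.
Regulatory Review Extension: +713 days → 10 May 2003.
Appellate Stay Credit: +368 days → 12 May 2004.
Applicant Delay Offset: −145 days → 19 December 2003.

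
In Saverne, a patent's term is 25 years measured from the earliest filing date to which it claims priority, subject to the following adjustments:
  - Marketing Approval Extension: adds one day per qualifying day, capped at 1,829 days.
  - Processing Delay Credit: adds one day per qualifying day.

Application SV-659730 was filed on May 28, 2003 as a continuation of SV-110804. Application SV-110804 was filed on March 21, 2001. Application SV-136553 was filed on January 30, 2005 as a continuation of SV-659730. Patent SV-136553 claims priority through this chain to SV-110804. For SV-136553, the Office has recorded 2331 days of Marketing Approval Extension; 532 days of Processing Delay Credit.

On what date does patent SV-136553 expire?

September 6, 2032

Earliest priority filing: 21 March 2001.
Base term: 21 March 2001 + 25 years → 21 March 2026.
Marketing Approval Extension: 2331 days claimed exceeds the 1829-day cap, so +1829 days → 24 March 2031.
Processing Delay Credit: +532 days → 6 September 2032.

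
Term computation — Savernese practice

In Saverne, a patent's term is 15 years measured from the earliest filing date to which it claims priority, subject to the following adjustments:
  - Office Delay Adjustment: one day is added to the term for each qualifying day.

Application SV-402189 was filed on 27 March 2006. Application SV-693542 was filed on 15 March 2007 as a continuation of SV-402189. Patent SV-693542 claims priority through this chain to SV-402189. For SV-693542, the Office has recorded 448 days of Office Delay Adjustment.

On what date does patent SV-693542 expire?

Earliest priority filing: 27 March 2006.
Base term: 27 March 2006 + 15 years → 27 March 2021.
Office Delay Adjustment: +448 days → 18 June 2022.

2022-06-18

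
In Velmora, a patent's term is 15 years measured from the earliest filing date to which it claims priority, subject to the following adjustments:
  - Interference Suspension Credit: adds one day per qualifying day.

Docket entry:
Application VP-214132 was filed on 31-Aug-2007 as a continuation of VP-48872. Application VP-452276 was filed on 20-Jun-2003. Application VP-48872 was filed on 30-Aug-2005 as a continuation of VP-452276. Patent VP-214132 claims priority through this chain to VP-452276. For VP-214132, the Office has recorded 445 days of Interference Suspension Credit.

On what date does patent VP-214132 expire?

Earliest priority filing: 20 June 2003.
Base term: 20 June 2003 + 15 years → 20 June 2018.
Interference Suspension Credit: +445 days → 8 September 2019.

September 8, 2019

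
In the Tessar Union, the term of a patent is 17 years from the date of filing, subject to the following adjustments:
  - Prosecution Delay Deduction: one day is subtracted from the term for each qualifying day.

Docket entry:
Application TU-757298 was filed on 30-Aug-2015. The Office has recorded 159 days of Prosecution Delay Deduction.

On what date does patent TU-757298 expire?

Base term: filing date + 17 years → 30 August 2032.
Prosecution Delay Deduction: −159 days → 24 March 2032.

2032-03-24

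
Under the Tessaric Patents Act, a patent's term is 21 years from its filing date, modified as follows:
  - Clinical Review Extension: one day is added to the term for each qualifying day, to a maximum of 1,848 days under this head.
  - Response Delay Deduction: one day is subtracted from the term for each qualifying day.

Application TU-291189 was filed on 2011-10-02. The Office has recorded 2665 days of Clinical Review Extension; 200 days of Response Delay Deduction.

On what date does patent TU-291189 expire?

Base term: filing date + 21 years → 2 October 2032.
Clinical Review Extension: 2665 days claimed exceeds the 1848-day cap, so +1848 days → 24 October 2037.
Response Delay Deduction: −200 days → 7 April 2037.

2037-04-07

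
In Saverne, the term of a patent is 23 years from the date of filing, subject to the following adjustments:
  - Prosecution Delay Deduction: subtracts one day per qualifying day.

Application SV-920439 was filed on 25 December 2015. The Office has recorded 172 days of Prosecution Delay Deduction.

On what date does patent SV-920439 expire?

2038-07-06

Base term: filing date + 23 years → 25 December 2038.
Prosecution Delay Deduction: −172 days → 6 July 2038.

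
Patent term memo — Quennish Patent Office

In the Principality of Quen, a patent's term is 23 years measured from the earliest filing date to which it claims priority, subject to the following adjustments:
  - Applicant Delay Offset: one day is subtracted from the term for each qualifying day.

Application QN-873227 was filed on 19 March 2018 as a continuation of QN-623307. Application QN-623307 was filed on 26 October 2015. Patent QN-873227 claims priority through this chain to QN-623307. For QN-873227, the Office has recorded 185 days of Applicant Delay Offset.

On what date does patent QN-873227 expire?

April 24, 2038

Earliest priority filing: 26 October 2015.
Base term: 26 October 2015 + 23 years → 26 October 2038.
Applicant Delay Offset: −185 days → 24 April 2038.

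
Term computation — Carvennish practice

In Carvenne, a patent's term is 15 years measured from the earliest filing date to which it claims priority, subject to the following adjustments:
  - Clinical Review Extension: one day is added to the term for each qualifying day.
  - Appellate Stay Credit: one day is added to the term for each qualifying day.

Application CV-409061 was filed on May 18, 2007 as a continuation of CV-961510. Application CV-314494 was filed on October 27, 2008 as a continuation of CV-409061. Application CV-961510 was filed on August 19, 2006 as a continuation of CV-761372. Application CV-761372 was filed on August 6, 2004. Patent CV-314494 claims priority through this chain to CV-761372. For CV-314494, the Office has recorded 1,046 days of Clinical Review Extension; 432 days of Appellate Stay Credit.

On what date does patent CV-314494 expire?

August 23, 2023

Earliest priority filing: 6 August 2004.
Base term: 6 August 2004 + 15 years → 6 August 2019.
Clinical Review Extension: +1046 days → 17 June 2022.
Appellate Stay Credit: +432 days → 23 August 2023.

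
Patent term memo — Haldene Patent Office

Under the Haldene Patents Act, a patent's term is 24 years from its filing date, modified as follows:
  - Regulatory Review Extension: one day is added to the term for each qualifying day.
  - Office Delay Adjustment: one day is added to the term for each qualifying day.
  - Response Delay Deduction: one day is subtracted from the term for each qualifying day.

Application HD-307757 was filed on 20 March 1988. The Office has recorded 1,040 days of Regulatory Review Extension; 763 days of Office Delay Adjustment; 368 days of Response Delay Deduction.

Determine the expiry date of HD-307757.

2016-02-23

Base term: filing date + 24 years → 20 March 2012.
Regulatory Review Extension: +1040 days → 24 January 2015.
Office Delay Adjustment: +763 days → 25 February 2017.
Response Delay Deduction: −368 days → 23 February 2016.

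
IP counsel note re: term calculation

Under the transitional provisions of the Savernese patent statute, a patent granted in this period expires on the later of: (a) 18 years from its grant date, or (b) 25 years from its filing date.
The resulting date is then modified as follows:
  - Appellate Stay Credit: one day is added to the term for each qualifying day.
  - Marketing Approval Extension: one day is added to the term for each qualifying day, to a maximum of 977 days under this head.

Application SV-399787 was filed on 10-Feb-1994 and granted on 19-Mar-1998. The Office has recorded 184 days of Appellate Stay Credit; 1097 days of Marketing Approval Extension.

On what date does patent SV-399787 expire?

2022-04-16

(a) grant + 18 years → 19 March 2016.
(b) filing + 25 years → 10 February 2019.
Later of the two: 10 February 2019.
Appellate Stay Credit: +184 days → 13 August 2019.
Marketing Approval Extension: 1097 days claimed exceeds the 977-day cap, so +977 days → 16 April 2022.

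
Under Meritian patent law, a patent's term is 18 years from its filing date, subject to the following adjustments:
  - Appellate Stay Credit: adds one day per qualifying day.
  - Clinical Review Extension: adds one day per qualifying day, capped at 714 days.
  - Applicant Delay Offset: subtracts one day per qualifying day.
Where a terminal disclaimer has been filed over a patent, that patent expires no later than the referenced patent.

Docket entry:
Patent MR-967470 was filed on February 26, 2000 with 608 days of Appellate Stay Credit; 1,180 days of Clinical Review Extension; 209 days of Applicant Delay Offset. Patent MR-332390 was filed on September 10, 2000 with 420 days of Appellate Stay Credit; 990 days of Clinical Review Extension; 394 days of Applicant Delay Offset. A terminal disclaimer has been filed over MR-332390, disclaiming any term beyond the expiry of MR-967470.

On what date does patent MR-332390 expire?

September 19, 2020

Natural term of MR-332390:
  Base: filing + 18 years → 10 September 2018.
  Appellate Stay Credit: +420 days → 4 November 2019.
  Clinical Review Extension: 990 days claimed exceeds the 714-day cap, so +714 days → 18 October 2021.
  Applicant Delay Offset: −394 days → 19 September 2020.
Expiry of referenced patent MR-967470:
  Base: filing + 18 years → 26 February 2018.
  Appellate Stay Credit: +608 days → 27 October 2019.
  Clinical Review Extension: 1180 days claimed exceeds the 714-day cap, so +714 days → 10 October 2021.
  Applicant Delay Offset: −209 days → 15 March 2021.
Terminal disclaimer: MR-332390 expires on the earlier of 19 September 2020 and 15 March 2021.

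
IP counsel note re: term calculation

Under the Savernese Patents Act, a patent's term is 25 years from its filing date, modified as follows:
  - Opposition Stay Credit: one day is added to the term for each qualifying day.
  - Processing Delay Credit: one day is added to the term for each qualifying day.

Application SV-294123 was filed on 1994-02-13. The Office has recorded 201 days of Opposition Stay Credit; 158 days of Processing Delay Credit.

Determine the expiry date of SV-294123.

February 7, 2020

Base term: filing date + 25 years → 13 February 2019.
Opposition Stay Credit: +201 days → 2 September 2019.
Processing Delay Credit: +158 days → 7 February 2020.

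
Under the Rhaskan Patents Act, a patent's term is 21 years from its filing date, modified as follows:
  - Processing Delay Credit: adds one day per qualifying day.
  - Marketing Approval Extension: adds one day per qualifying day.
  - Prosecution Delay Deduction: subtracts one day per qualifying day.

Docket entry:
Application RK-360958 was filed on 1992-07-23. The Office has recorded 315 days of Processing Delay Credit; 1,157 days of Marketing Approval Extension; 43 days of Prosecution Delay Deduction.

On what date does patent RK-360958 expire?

2017-06-21

Base term: filing date + 21 years → 23 July 2013.
Processing Delay Credit: +315 days → 3 June 2014.
Marketing Approval Extension: +1157 days → 3 August 2017.
Prosecution Delay Deduction: −43 days → 21 June 2017.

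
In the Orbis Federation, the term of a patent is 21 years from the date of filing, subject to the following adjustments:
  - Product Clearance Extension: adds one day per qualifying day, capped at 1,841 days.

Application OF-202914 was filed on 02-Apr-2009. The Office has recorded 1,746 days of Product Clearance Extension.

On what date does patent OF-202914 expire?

Base term: filing date + 21 years → 2 April 2030.
Product Clearance Extension: 1746 days (within the 1841-day cap) → +1746 days → 12 January 2035.

January 12, 2035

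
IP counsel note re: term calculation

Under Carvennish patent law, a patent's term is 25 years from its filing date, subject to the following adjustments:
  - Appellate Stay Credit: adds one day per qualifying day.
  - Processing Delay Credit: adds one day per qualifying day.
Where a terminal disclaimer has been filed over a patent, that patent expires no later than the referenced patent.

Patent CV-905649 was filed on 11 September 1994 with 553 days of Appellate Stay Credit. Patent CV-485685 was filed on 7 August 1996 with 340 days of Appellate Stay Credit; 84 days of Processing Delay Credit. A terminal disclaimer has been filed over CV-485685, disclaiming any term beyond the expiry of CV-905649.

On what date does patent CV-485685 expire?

Natural term of CV-485685:
  Base: filing + 25 years → 7 August 2021.
  Appellate Stay Credit: +340 days → 13 July 2022.
  Processing Delay Credit: +84 days → 5 October 2022.
Expiry of referenced patent CV-905649:
  Base: filing + 25 years → 11 September 2019.
  Appellate Stay Credit: +553 days → 17 March 2021.
Terminal disclaimer: CV-485685 expires on the earlier of 5 October 2022 and 17 March 2021.

2021-03-17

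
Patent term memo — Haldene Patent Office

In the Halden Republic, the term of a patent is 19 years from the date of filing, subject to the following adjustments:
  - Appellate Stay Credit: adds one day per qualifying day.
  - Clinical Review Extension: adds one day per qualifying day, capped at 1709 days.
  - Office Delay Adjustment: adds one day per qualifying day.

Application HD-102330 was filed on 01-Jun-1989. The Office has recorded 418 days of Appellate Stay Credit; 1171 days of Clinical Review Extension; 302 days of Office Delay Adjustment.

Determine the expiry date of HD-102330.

Base term: filing date + 19 years → 1 June 2008.
Appellate Stay Credit: +418 days → 24 July 2009.
Clinical Review Extension: 1171 days (within the 1709-day cap) → +1171 days → 7 October 2012.
Office Delay Adjustment: +302 days → 5 August 2013.

August 5, 2013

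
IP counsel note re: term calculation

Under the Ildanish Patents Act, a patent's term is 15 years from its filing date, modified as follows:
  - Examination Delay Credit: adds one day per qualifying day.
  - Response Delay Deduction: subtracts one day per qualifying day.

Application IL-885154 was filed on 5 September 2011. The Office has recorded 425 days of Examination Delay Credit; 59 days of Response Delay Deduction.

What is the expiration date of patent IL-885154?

Base term: filing date + 15 years → 5 September 2026.
Examination Delay Credit: +425 days → 4 November 2027.
Response Delay Deduction: −59 days → 6 September 2027.

2027-09-06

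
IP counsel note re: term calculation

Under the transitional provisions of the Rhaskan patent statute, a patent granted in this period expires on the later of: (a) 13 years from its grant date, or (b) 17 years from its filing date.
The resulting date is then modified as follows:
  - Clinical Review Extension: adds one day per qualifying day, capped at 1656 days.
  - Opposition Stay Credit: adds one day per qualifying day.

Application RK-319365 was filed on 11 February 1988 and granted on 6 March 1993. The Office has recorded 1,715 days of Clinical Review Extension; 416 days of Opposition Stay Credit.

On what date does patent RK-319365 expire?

(a) grant + 13 years → 6 March 2006.
(b) filing + 17 years → 11 February 2005.
Later of the two: 6 March 2006.
Clinical Review Extension: 1715 days claimed exceeds the 1656-day cap, so +1656 days → 17 September 2010.
Opposition Stay Credit: +416 days → 7 November 2011.

2011-11-07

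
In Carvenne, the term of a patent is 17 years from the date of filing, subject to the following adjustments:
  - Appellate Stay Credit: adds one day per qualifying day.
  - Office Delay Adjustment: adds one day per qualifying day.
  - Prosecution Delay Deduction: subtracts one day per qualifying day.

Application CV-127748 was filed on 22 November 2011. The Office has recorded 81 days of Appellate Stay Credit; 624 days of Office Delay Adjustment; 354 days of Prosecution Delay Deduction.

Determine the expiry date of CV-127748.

November 8, 2029

Base term: filing date + 17 years → 22 November 2028.
Appellate Stay Credit: +81 days → 11 February 2029.
Office Delay Adjustment: +624 days → 28 October 2030.
Prosecution Delay Deduction: −354 days → 8 November 2029.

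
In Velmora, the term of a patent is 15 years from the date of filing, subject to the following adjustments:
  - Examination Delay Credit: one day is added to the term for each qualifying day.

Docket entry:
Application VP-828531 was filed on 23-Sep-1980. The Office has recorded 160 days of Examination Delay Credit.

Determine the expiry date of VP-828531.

1996-03-01

Base term: filing date + 15 years → 23 September 1995.
Examination Delay Credit: +160 days → 1 March 1996.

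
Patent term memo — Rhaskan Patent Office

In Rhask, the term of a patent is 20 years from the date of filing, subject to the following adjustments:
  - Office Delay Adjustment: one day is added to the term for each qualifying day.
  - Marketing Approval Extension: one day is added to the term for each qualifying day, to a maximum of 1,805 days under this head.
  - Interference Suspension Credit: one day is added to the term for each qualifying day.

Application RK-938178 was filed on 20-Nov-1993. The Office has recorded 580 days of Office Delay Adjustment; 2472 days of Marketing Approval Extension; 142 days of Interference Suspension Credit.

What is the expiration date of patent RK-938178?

October 21, 2020

Base term: filing date + 20 years → 20 November 2013.
Office Delay Adjustment: +580 days → 23 June 2015.
Marketing Approval Extension: 2472 days claimed exceeds the 1805-day cap, so +1805 days → 1 June 2020.
Interference Suspension Credit: +142 days → 21 October 2020.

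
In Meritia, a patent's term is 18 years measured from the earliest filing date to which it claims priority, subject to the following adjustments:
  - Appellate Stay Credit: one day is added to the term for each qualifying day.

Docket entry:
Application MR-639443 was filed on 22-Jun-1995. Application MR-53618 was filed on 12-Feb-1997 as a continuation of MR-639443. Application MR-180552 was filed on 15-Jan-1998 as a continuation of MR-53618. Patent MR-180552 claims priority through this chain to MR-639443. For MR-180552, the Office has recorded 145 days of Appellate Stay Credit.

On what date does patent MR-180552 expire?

2013-11-14

Earliest priority filing: 22 June 1995.
Base term: 22 June 1995 + 18 years → 22 June 2013.
Appellate Stay Credit: +145 days → 14 November 2013.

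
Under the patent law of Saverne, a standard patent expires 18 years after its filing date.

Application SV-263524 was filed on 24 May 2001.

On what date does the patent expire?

May 24, 2019

Filing date + 18 years → 24 May 2019.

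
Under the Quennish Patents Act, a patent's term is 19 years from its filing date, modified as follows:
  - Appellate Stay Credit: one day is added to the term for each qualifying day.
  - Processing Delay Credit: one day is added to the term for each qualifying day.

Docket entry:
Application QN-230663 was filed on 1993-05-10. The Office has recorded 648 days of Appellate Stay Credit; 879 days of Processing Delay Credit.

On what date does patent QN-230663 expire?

Base term: filing date + 19 years → 10 May 2012.
Appellate Stay Credit: +648 days → 17 February 2014.
Processing Delay Credit: +879 days → 15 July 2016.

2016-07-15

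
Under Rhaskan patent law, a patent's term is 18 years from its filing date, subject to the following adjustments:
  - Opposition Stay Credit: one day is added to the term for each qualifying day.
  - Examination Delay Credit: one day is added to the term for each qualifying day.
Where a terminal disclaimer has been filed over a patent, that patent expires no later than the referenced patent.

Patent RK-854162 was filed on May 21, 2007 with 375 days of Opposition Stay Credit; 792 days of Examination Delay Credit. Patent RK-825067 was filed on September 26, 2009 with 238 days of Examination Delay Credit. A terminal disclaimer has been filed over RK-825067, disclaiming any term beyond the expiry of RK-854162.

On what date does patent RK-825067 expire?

Natural term of RK-825067:
  Base: filing + 18 years → 26 September 2027.
  Examination Delay Credit: +238 days → 21 May 2028.
Expiry of referenced patent RK-854162:
  Base: filing + 18 years → 21 May 2025.
  Opposition Stay Credit: +375 days → 31 May 2026.
  Examination Delay Credit: +792 days → 31 July 2028.
Terminal disclaimer: RK-825067 expires on the earlier of 21 May 2028 and 31 July 2028.

May 21, 2028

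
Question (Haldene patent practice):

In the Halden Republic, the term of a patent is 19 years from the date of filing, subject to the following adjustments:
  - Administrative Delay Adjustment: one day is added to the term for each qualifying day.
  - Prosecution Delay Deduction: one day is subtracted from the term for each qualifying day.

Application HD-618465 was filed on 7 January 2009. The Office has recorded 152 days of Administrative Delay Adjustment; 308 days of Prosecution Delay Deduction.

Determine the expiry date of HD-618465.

Base term: filing date + 19 years → 7 January 2028.
Administrative Delay Adjustment: +152 days → 7 June 2028.
Prosecution Delay Deduction: −308 days → 4 August 2027.

August 4, 2027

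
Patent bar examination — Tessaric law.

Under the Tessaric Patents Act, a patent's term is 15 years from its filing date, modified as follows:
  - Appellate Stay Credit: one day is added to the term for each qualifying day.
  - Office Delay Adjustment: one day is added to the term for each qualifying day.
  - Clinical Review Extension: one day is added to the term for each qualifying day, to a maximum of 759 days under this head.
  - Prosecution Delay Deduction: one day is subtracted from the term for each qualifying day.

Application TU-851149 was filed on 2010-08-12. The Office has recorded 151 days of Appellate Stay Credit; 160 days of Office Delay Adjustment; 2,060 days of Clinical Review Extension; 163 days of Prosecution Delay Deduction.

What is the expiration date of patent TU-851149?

Base term: filing date + 15 years → 12 August 2025.
Appellate Stay Credit: +151 days → 10 January 2026.
Office Delay Adjustment: +160 days → 19 June 2026.
Clinical Review Extension: 2060 days claimed exceeds the 759-day cap, so +759 days → 17 July 2028.
Prosecution Delay Deduction: −163 days → 5 February 2028.

2028-02-05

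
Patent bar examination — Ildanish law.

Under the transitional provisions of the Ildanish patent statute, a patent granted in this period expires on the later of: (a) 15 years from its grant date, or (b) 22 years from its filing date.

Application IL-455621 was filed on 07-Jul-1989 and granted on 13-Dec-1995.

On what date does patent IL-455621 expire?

(a) grant + 15 years → 13 December 2010.
(b) filing + 22 years → 7 July 2011.
Later of the two: 7 July 2011.

July 7, 2011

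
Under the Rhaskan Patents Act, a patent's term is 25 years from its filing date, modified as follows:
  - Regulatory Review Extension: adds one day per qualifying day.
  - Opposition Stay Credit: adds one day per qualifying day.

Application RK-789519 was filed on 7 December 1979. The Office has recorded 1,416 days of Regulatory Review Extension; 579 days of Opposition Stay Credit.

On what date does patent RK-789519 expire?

May 25, 2010

Base term: filing date + 25 years → 7 December 2004.
Regulatory Review Extension: +1416 days → 23 October 2008.
Opposition Stay Credit: +579 days → 25 May 2010.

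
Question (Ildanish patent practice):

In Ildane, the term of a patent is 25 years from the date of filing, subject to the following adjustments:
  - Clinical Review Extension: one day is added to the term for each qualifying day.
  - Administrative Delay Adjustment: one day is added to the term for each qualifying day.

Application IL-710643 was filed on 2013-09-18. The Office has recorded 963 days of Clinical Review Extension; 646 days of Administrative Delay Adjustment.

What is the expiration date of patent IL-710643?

February 13, 2043

Base term: filing date + 25 years → 18 September 2038.
Clinical Review Extension: +963 days → 8 May 2041.
Administrative Delay Adjustment: +646 days → 13 February 2043.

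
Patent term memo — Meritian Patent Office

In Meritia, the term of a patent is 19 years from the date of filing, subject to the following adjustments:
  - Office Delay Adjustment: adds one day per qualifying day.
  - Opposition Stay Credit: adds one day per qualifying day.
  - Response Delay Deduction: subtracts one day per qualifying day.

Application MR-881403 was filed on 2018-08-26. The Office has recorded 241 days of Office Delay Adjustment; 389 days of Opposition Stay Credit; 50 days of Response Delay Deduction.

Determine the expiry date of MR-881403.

2039-03-29

Base term: filing date + 19 years → 26 August 2037.
Office Delay Adjustment: +241 days → 24 April 2038.
Opposition Stay Credit: +389 days → 18 May 2039.
Response Delay Deduction: −50 days → 29 March 2039.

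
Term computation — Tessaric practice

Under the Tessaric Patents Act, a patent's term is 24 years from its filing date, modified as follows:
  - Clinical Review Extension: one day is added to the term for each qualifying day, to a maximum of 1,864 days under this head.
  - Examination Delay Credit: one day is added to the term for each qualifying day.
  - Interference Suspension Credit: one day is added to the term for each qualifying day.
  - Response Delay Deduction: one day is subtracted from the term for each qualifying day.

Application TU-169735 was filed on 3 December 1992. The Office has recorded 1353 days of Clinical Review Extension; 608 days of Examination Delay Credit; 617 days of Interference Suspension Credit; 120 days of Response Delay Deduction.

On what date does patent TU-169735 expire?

2023-08-27

Base term: filing date + 24 years → 3 December 2016.
Clinical Review Extension: 1353 days (within the 1864-day cap) → +1353 days → 17 August 2020.
Examination Delay Credit: +608 days → 17 April 2022.
Interference Suspension Credit: +617 days → 25 December 2023.
Response Delay Deduction: −120 days → 27 August 2023.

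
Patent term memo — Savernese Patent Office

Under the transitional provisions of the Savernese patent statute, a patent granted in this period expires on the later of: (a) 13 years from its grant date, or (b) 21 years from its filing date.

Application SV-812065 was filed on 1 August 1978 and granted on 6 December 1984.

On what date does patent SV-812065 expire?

(a) grant + 13 years → 6 December 1997.
(b) filing + 21 years → 1 August 1999.
Later of the two: 1 August 1999.

1999-08-01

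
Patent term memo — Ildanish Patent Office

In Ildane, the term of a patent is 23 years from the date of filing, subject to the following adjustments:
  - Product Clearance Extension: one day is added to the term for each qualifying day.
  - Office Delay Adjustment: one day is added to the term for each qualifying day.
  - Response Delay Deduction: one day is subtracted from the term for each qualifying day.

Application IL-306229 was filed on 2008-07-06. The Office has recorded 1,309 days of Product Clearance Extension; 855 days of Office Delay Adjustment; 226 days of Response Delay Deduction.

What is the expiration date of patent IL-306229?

Base term: filing date + 23 years → 6 July 2031.
Product Clearance Extension: +1309 days → 4 February 2035.
Office Delay Adjustment: +855 days → 8 June 2037.
Response Delay Deduction: −226 days → 25 October 2036.

2036-10-25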